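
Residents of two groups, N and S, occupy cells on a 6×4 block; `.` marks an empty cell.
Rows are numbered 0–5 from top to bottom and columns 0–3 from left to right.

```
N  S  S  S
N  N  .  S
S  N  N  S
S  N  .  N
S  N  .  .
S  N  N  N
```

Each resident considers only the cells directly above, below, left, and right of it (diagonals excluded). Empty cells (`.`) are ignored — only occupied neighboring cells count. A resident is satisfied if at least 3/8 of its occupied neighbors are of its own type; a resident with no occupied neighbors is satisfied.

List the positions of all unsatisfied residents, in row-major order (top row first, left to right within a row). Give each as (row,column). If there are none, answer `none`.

Row 0: (0,0)N 1/2 ✓ · (0,1)S 1/3 ✗ · (0,2)S 2/2 ✓ · (0,3)S 2/2 ✓
Row 1: (1,0)N 2/3 ✓ · (1,1)N 2/3 ✓ · (1,3)S 2/2 ✓
Row 2: (2,0)S 1/3 ✗ · (2,1)N 3/4 ✓ · (2,2)N 1/2 ✓ · (2,3)S 1/3 ✗
Row 3: (3,0)S 2/3 ✓ · (3,1)N 2/3 ✓ · (3,3)N 0/1 ✗
Row 4: (4,0)S 2/3 ✓ · (4,1)N 2/3 ✓
Row 5: (5,0)S 1/2 ✓ · (5,1)N 2/3 ✓ · (5,2)N 2/2 ✓ · (5,3)N 1/1 ✓

(0,1), (2,0), (2,3), (3,3)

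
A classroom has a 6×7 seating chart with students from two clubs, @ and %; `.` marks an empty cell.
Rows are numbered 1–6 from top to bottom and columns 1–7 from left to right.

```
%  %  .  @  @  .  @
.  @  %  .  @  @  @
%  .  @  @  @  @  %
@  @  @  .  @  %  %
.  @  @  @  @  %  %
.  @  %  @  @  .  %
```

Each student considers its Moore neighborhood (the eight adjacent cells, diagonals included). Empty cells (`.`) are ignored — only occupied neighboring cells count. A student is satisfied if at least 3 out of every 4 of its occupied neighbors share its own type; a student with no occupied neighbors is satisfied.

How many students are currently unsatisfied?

Row 1: (1,1)% 1/2 ✗ · (1,2)% 2/3 ✗ · (1,4)@ 2/3 ✗ · (1,5)@ 3/3 ✓ · (1,7)@ 2/2 ✓
Row 2: (2,2)@ 1/5 ✗ · (2,3)% 1/5 ✗ · (2,5)@ 6/6 ✓ · (2,6)@ 6/7 ✓ · (2,7)@ 3/4 ✓
Row 3: (3,1)% 0/3 ✗ · (3,3)@ 4/5 ✓ · (3,4)@ 5/6 ✓ · (3,5)@ 5/6 ✓ · (3,6)@ 5/8 ✗ · (3,7)% 2/5 ✗
Row 4: (4,1)@ 2/3 ✗ · (4,2)@ 5/6 ✓ · (4,3)@ 6/6 ✓ · (4,5)@ 5/7 ✗ · (4,6)% 4/8 ✗ · (4,7)% 4/5 ✓
Row 5: (5,2)@ 5/6 ✓ · (5,3)@ 6/7 ✓ · (5,4)@ 6/7 ✓ · (5,5)@ 4/6 ✗ · (5,6)% 4/7 ✗ · (5,7)% 4/4 ✓
Row 6: (6,2)@ 2/3 ✗ · (6,3)% 0/5 ✗ · (6,4)@ 4/5 ✓ · (6,5)@ 3/4 ✓ · (6,7)% 2/2 ✓
Unsatisfied: (1,1), (1,2), (1,4), (2,2), (2,3), (3,1), (3,6), (3,7), (4,1), (4,5), (4,6), (5,5), (5,6), (6,2), (6,3) — 15 in total.

15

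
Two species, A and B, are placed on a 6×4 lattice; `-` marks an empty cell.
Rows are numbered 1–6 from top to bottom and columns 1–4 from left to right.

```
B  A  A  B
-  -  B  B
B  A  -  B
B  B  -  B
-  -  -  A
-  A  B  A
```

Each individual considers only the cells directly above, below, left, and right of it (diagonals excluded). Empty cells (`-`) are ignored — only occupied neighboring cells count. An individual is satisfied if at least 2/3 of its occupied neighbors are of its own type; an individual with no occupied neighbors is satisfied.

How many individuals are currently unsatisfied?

Row 1: (1,1)B 0/1 ✗ · (1,2)A 1/2 ✗ · (1,3)A 1/3 ✗ · (1,4)B 1/2 ✗
Row 2: (2,3)B 1/2 ✗ · (2,4)B 3/3 ✓
Row 3: (3,1)B 1/2 ✗ · (3,2)A 0/2 ✗ · (3,4)B 2/2 ✓
Row 4: (4,1)B 2/2 ✓ · (4,2)B 1/2 ✗ · (4,4)B 1/2 ✗
Row 5: (5,4)A 1/2 ✗
Row 6: (6,2)A 0/1 ✗ · (6,3)B 0/2 ✗ · (6,4)A 1/2 ✗
Unsatisfied: (1,1), (1,2), (1,3), (1,4), (2,3), (3,1), (3,2), (4,2), (4,4), (5,4), (6,2), (6,3), (6,4) — 13 in total.

13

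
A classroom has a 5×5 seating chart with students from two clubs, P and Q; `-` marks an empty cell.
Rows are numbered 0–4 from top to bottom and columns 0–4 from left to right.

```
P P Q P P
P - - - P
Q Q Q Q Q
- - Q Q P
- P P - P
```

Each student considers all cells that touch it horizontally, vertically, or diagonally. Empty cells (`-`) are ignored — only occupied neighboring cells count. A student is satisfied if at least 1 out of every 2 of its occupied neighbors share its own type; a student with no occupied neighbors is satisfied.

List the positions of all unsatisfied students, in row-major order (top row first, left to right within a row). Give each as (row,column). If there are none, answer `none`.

(0,2), (3,4), (4,2)

Row 0: (0,0)P 2/2 ✓ · (0,1)P 2/3 ✓ · (0,2)Q 0/2 ✗ · (0,3)P 2/3 ✓ · (0,4)P 2/2 ✓
Row 1: (1,0)P 2/4 ✓ · (1,4)P 2/4 ✓
Row 2: (2,0)Q 1/2 ✓ · (2,1)Q 3/4 ✓ · (2,2)Q 4/4 ✓ · (2,3)Q 4/6 ✓ · (2,4)Q 2/4 ✓
Row 3: (3,2)Q 4/6 ✓ · (3,3)Q 4/7 ✓ · (3,4)P 1/4 ✗
Row 4: (4,1)P 1/2 ✓ · (4,2)P 1/3 ✗ · (4,4)P 1/2 ✓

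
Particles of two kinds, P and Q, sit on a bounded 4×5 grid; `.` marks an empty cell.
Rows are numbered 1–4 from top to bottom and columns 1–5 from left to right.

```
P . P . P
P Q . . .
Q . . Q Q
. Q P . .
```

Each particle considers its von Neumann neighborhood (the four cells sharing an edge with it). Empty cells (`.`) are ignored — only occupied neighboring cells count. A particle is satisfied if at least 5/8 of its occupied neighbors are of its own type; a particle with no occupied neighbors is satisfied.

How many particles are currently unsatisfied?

5

(1,1)P 1/1 ✓
(1,3)P 0/0 ✓
(1,5)P 0/0 ✓
(2,1)P 1/3 ✗
(2,2)Q 0/1 ✗
(3,1)Q 0/1 ✗
(3,4)Q 1/1 ✓
(3,5)Q 1/1 ✓
(4,2)Q 0/1 ✗
(4,3)P 0/1 ✗
Unsatisfied: (2,1), (2,2), (3,1), (4,2), (4,3) — 5 in total.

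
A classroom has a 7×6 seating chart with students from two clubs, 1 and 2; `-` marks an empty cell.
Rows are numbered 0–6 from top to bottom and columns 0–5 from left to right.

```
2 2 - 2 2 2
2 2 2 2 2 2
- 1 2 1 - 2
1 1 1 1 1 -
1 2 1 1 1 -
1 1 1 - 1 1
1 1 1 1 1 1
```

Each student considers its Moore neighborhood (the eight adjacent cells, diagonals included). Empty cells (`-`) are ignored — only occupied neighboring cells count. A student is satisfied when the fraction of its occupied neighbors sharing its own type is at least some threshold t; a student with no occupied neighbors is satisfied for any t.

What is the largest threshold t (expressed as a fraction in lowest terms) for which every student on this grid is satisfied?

0/1

(0,0)2 3/3
(0,1)2 4/4
(0,3)2 4/4
(0,4)2 5/5
(0,5)2 3/3
(1,0)2 3/4
(1,1)2 5/6
(1,2)2 5/7
(1,3)2 5/6
(1,4)2 6/7
(1,5)2 4/4
(2,1)1 3/7
(2,2)2 3/8
(2,3)1 3/7
(2,5)2 2/3
(3,0)1 3/4
(3,1)1 5/7
(3,2)1 6/8
(3,3)1 6/7
(3,4)1 4/5
(4,0)1 4/5
(4,1)2 0/8
(4,2)1 6/7
(4,3)1 7/7
(4,4)1 5/5
(5,0)1 4/5
(5,1)1 7/8
(5,2)1 6/7
(5,4)1 6/6
(5,5)1 4/4
(6,0)1 3/3
(6,1)1 5/5
(6,2)1 4/4
(6,3)1 4/4
(6,4)1 4/4
(6,5)1 3/3
The smallest same-type fraction is 0/8 at (4,1), which reduces to 0/1. Any threshold above that leaves this student unsatisfied.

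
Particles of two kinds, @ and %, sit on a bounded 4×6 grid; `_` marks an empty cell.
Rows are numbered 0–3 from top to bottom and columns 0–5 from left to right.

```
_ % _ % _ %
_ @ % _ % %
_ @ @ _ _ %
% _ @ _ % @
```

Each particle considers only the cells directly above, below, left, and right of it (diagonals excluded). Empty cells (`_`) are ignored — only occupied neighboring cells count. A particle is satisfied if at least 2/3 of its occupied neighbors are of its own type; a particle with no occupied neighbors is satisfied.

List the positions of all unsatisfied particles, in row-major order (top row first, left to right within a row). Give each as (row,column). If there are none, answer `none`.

(0,1)% 0/1 unhappy
(0,3)% 0/0 ok
(0,5)% 1/1 ok
(1,1)@ 1/3 unhappy
(1,2)% 0/2 unhappy
(1,4)% 1/1 ok
(1,5)% 3/3 ok
(2,1)@ 2/2 ok
(2,2)@ 2/3 ok
(2,5)% 1/2 unhappy
(3,0)% 0/0 ok
(3,2)@ 1/1 ok
(3,4)% 0/1 unhappy
(3,5)@ 0/2 unhappy

(0,1), (1,1), (1,2), (2,5), (3,4), (3,5)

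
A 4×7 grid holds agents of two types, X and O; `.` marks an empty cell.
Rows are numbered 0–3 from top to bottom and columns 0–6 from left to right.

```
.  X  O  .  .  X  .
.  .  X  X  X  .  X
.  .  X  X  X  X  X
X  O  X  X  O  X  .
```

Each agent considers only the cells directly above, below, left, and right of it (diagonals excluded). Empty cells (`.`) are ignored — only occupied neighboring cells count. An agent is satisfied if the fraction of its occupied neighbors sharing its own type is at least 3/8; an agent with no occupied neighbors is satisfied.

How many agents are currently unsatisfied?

Row 0: (0,1)X 0/1 ✗ · (0,2)O 0/2 ✗ · (0,5)X 0/0 ✓
Row 1: (1,2)X 2/3 ✓ · (1,3)X 3/3 ✓ · (1,4)X 2/2 ✓ · (1,6)X 1/1 ✓
Row 2: (2,2)X 3/3 ✓ · (2,3)X 4/4 ✓ · (2,4)X 3/4 ✓ · (2,5)X 3/3 ✓ · (2,6)X 2/2 ✓
Row 3: (3,0)X 0/1 ✗ · (3,1)O 0/2 ✗ · (3,2)X 2/3 ✓ · (3,3)X 2/3 ✓ · (3,4)O 0/3 ✗ · (3,5)X 1/2 ✓
Unsatisfied: (0,1), (0,2), (3,0), (3,1), (3,4) — 5 in total.

5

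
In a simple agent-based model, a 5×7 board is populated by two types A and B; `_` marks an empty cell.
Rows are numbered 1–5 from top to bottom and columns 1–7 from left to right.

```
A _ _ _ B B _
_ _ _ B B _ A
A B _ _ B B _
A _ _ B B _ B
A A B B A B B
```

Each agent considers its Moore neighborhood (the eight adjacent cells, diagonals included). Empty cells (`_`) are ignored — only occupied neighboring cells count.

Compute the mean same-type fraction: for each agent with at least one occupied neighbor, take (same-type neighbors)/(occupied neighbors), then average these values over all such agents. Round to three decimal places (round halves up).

Row 1: (1,1)A — no occupied neighbors · (1,5)B 3/3 · (1,6)B 2/3
Row 2: (2,4)B 3/3 · (2,5)B 5/5 · (2,7)A 0/2
Row 3: (3,1)A 1/2 · (3,2)B 0/2 · (3,5)B 5/5 · (3,6)B 4/5
Row 4: (4,1)A 3/4 · (4,4)B 4/5 · (4,5)B 5/6 · (4,7)B 3/3
Row 5: (5,1)A 2/2 · (5,2)A 2/3 · (5,3)B 2/3 · (5,4)B 3/4 · (5,5)A 0/4 · (5,6)B 3/4 · (5,7)B 2/2
Sum over 20 agents: 3/3 + 2/3 + 3/3 + 5/5 + 0/2 + 1/2 + 0/2 + 5/5 + 4/5 + 3/4 + 4/5 + 5/6 + 3/3 + 2/2 + 2/3 + 2/3 + 3/4 + 0/4 + 3/4 + 2/2 = 851/60; mean = 851/60 ÷ 20 = 851/1200 = 0.709166… → 0.709.

0.709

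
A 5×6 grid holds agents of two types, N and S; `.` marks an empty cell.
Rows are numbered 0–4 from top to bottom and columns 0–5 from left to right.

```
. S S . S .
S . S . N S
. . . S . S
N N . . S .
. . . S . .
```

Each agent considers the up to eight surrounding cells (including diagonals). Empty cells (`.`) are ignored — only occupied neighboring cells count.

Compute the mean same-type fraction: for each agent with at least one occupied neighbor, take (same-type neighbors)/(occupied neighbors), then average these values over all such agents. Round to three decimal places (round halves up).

Row 0: (0,1)S 3/3 · (0,2)S 2/2 · (0,4)S 1/2
Row 1: (1,0)S 1/1 · (1,2)S 3/3 · (1,4)N 0/4 · (1,5)S 2/3
Row 2: (2,3)S 2/3 · (2,5)S 2/3
Row 3: (3,0)N 1/1 · (3,1)N 1/1 · (3,4)S 3/3
Row 4: (4,3)S 1/1
Sum over 13 agents: 3/3 + 2/2 + 1/2 + 1/1 + 3/3 + 0/4 + 2/3 + 2/3 + 2/3 + 1/1 + 1/1 + 3/3 + 1/1 = 21/2; mean = 21/2 ÷ 13 = 21/26 = 0.807692… → 0.808.

0.808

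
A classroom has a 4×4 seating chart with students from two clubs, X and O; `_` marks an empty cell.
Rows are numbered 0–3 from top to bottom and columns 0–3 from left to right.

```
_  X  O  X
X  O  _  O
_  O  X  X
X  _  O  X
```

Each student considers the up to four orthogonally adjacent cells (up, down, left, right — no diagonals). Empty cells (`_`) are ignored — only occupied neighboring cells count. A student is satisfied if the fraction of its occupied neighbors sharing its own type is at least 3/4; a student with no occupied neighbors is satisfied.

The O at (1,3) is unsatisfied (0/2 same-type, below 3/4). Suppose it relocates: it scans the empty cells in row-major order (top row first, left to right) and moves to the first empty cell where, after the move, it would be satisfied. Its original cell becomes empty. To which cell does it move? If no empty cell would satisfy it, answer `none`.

none

Vacating (1,3). Empty cells in order:
  (0,0): 0/2 same-type → still unsatisfied.
  (1,2): 2/3 same-type → still unsatisfied.
  (2,0): 1/3 same-type → still unsatisfied.
  (3,1): 2/3 same-type → still unsatisfied.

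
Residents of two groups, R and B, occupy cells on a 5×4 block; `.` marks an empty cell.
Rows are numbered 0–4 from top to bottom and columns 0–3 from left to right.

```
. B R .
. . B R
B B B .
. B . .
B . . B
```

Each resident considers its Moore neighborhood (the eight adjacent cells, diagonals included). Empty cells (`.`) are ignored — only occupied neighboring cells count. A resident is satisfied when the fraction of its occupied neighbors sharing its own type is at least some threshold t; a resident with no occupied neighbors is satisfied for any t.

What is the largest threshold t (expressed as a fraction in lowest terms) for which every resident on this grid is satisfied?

1/3

Row 0: (0,1)B 1/2 · (0,2)R 1/3
Row 1: (1,2)B 3/5 · (1,3)R 1/3
Row 2: (2,0)B 2/2 · (2,1)B 4/4 · (2,2)B 3/4
Row 3: (3,1)B 4/4
Row 4: (4,0)B 1/1 · (4,3)B — no occupied neighbors
The smallest same-type fraction is 1/3 at (0,2), which reduces to 1/3. Any threshold above that leaves this resident unsatisfied.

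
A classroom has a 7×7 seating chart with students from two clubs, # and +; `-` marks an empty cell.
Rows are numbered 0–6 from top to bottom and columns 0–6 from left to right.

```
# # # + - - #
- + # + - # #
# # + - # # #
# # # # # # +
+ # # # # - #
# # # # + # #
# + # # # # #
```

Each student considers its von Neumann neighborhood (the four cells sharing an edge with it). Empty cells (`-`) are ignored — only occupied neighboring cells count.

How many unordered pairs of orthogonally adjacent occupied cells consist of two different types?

21

Scan each occupied cell's neighbors to the right and below so each pair is counted once.
Row 0: #(0,0)–#(0,1)= #(0,1)–#(0,2)= #(0,1)–+(1,1)≠ #(0,2)–+(0,3)≠ #(0,2)–#(1,2)= +(0,3)–+(1,3)= #(0,6)–#(1,6)=  → 2/7 unlike.
Row 1: +(1,1)–#(1,2)≠ +(1,1)–#(2,1)≠ #(1,2)–+(1,3)≠ #(1,2)–+(2,2)≠ #(1,5)–#(1,6)= #(1,5)–#(2,5)= #(1,6)–#(2,6)=  → 4/7 unlike.
Row 2: #(2,0)–#(2,1)= #(2,0)–#(3,0)= #(2,1)–+(2,2)≠ #(2,1)–#(3,1)= +(2,2)–#(3,2)≠ #(2,4)–#(2,5)= #(2,4)–#(3,4)= #(2,5)–#(2,6)= #(2,5)–#(3,5)= #(2,6)–+(3,6)≠  → 3/10 unlike.
Row 3: #(3,0)–#(3,1)= #(3,0)–+(4,0)≠ #(3,1)–#(3,2)= #(3,1)–#(4,1)= #(3,2)–#(3,3)= #(3,2)–#(4,2)= #(3,3)–#(3,4)= #(3,3)–#(4,3)= #(3,4)–#(3,5)= #(3,4)–#(4,4)= #(3,5)–+(3,6)≠ +(3,6)–#(4,6)≠  → 3/12 unlike.
Row 4: +(4,0)–#(4,1)≠ +(4,0)–#(5,0)≠ #(4,1)–#(4,2)= #(4,1)–#(5,1)= #(4,2)–#(4,3)= #(4,2)–#(5,2)= #(4,3)–#(4,4)= #(4,3)–#(5,3)= #(4,4)–+(5,4)≠ #(4,6)–#(5,6)=  → 3/10 unlike.
Row 5: #(5,0)–#(5,1)= #(5,0)–#(6,0)= #(5,1)–#(5,2)= #(5,1)–+(6,1)≠ #(5,2)–#(5,3)= #(5,2)–#(6,2)= #(5,3)–+(5,4)≠ #(5,3)–#(6,3)= +(5,4)–#(5,5)≠ +(5,4)–#(6,4)≠ #(5,5)–#(5,6)= #(5,5)–#(6,5)= #(5,6)–#(6,6)=  → 4/13 unlike.
Row 6: #(6,0)–+(6,1)≠ +(6,1)–#(6,2)≠ #(6,2)–#(6,3)= #(6,3)–#(6,4)= #(6,4)–#(6,5)= #(6,5)–#(6,6)=  → 2/6 unlike.
Total adjacent occupied pairs: 65; unlike-type pairs: 21.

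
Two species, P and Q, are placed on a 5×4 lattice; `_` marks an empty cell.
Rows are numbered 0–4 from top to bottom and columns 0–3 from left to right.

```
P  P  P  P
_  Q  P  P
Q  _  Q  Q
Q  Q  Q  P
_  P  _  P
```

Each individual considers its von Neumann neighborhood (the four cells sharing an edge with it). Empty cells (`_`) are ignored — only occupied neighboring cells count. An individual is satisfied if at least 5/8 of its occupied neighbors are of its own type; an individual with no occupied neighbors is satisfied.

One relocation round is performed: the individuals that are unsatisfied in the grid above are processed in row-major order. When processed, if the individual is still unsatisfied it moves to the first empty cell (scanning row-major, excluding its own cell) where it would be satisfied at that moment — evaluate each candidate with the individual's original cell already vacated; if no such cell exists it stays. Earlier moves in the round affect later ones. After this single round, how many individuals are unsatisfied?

Initially unsatisfied (in order): (1,1), (1,2), (2,3), (3,3), (4,1).
  (1,1) → (2,1).
  (1,2): now satisfied by earlier moves; stays.
  (2,3): no empty cell satisfies it; stays.
  (3,3) → (1,1).
  (4,1) → (1,0).
Resulting grid:
P P P P
P P P P
Q Q Q Q
Q Q Q _
_ _ _ P
Unsatisfied now: (2,3).

1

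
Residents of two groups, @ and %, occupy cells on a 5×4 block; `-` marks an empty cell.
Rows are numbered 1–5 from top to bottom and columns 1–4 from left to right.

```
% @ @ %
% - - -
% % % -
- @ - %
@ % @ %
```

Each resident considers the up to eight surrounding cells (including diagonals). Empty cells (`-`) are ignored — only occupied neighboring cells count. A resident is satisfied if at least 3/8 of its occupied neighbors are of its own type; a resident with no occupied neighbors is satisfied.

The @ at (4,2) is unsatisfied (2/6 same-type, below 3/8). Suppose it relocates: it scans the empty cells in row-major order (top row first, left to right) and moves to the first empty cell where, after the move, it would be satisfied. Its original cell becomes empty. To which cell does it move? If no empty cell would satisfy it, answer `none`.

(2,3)

Vacating (4,2). Empty cells in order:
  (2,2): 2/7 same-type → still unsatisfied.
  (2,3): 2/5 same-type → satisfied — stop here.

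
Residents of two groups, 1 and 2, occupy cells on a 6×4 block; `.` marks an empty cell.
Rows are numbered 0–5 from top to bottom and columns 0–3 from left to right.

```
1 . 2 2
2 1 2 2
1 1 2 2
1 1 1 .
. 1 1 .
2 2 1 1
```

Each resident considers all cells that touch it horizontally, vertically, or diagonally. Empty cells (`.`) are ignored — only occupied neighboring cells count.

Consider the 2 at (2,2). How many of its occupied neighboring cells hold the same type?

Occupied neighbors of (2,2): (1,1)=1, (1,2)=2, (1,3)=2, (2,1)=1, (2,3)=2, (3,1)=1, (3,2)=1.
Same type (2): 3 of 7.

3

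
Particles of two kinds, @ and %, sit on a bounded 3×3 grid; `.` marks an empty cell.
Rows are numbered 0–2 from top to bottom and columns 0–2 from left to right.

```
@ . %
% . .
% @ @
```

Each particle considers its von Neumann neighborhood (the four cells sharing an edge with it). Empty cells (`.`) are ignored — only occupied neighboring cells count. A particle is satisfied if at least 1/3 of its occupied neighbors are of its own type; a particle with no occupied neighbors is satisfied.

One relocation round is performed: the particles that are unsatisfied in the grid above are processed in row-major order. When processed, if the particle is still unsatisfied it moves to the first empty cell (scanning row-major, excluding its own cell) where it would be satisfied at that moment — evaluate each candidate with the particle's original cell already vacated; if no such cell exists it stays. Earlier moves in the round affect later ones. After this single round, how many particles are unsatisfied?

Initially unsatisfied (in order): (0,0).
  (0,0) → (1,1).
Resulting grid:
. . %
% @ .
% @ @
All satisfied now.

0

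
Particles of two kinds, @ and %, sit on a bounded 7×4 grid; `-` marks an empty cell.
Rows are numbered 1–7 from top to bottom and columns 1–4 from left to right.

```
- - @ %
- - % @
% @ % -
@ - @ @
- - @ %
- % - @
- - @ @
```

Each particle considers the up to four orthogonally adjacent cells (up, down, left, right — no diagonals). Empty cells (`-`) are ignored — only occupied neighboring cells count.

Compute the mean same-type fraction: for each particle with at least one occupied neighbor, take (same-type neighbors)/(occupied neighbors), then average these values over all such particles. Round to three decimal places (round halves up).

0.322

(1,3)@ 0/2
(1,4)% 0/2
(2,3)% 1/3
(2,4)@ 0/2
(3,1)% 0/2
(3,2)@ 0/2
(3,3)% 1/3
(4,1)@ 0/1
(4,3)@ 2/3
(4,4)@ 1/2
(5,3)@ 1/2
(5,4)% 0/3
(6,2)% — no occupied neighbors
(6,4)@ 1/2
(7,3)@ 1/1
(7,4)@ 2/2
Sum over 15 particles: 0/2 + 0/2 + 1/3 + 0/2 + 0/2 + 0/2 + 1/3 + 0/1 + 2/3 + 1/2 + 1/2 + 0/3 + 1/2 + 1/1 + 2/2 = 29/6; mean = 29/6 ÷ 15 = 29/90 = 0.322222… → 0.322.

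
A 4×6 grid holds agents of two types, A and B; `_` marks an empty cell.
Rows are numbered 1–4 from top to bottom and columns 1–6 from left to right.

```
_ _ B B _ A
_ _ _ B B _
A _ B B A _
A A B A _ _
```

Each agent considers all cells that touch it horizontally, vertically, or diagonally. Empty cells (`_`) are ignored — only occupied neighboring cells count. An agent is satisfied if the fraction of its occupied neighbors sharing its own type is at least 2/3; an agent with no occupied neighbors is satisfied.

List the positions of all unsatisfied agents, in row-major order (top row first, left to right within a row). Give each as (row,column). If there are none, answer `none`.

Row 1: (1,3)B 2/2 ok · (1,4)B 3/3 ok · (1,6)A 0/1 unhappy
Row 2: (2,4)B 5/6 ok · (2,5)B 3/5 unhappy
Row 3: (3,1)A 2/2 ok · (3,3)B 3/5 unhappy · (3,4)B 4/6 ok · (3,5)A 1/4 unhappy
Row 4: (4,1)A 2/2 ok · (4,2)A 2/4 unhappy · (4,3)B 2/4 unhappy · (4,4)A 1/4 unhappy

(1,6), (2,5), (3,3), (3,5), (4,2), (4,3), (4,4)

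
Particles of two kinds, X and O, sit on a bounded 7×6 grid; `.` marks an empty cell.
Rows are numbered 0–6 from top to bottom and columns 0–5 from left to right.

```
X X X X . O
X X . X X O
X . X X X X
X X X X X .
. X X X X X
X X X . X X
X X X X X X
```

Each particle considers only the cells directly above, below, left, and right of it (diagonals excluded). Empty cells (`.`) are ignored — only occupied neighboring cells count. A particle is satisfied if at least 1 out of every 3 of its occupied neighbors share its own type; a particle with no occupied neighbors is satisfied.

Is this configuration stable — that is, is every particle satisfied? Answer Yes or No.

Row 0: (0,0)X 2/2 satisfied · (0,1)X 3/3 satisfied · (0,2)X 2/2 satisfied · (0,3)X 2/2 satisfied · (0,5)O 1/1 satisfied
Row 1: (1,0)X 3/3 satisfied · (1,1)X 2/2 satisfied · (1,3)X 3/3 satisfied · (1,4)X 2/3 satisfied · (1,5)O 1/3 satisfied
Row 2: (2,0)X 2/2 satisfied · (2,2)X 2/2 satisfied · (2,3)X 4/4 satisfied · (2,4)X 4/4 satisfied · (2,5)X 1/2 satisfied
Row 3: (3,0)X 2/2 satisfied · (3,1)X 3/3 satisfied · (3,2)X 4/4 satisfied · (3,3)X 4/4 satisfied · (3,4)X 3/3 satisfied
Row 4: (4,1)X 3/3 satisfied · (4,2)X 4/4 satisfied · (4,3)X 3/3 satisfied · (4,4)X 4/4 satisfied · (4,5)X 2/2 satisfied
Row 5: (5,0)X 2/2 satisfied · (5,1)X 4/4 satisfied · (5,2)X 3/3 satisfied · (5,4)X 3/3 satisfied · (5,5)X 3/3 satisfied
Row 6: (6,0)X 2/2 satisfied · (6,1)X 3/3 satisfied · (6,2)X 3/3 satisfied · (6,3)X 2/2 satisfied · (6,4)X 3/3 satisfied · (6,5)X 2/2 satisfied
All meet the threshold, so the configuration is stable.

Yes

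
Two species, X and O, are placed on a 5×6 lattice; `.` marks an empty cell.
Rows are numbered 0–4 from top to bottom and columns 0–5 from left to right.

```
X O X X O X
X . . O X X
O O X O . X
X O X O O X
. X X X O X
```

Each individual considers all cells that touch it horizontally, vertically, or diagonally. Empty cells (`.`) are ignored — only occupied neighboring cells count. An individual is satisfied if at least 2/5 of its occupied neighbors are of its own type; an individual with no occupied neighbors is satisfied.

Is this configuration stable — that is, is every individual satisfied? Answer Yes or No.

Row 0: (0,0)X 1/2 ok · (0,1)O 0/3 unhappy · (0,2)X 1/3 unhappy · (0,3)X 2/4 ok · (0,4)O 1/5 unhappy · (0,5)X 2/3 ok
Row 1: (1,0)X 1/4 unhappy · (1,3)O 2/6 unhappy · (1,4)X 4/7 ok · (1,5)X 3/4 ok
Row 2: (2,0)O 2/4 ok · (2,1)O 2/6 unhappy · (2,2)X 1/6 unhappy · (2,3)O 3/6 ok · (2,5)X 3/4 ok
Row 3: (3,0)X 1/4 unhappy · (3,1)O 2/7 unhappy · (3,2)X 4/8 ok · (3,3)O 3/7 ok · (3,4)O 3/7 ok · (3,5)X 2/4 ok
Row 4: (4,1)X 3/4 ok · (4,2)X 3/5 ok · (4,3)X 2/5 ok · (4,4)O 2/5 ok · (4,5)X 1/3 unhappy
For instance (0,1) has only 0/3 same-type neighbors, below 2/5.

No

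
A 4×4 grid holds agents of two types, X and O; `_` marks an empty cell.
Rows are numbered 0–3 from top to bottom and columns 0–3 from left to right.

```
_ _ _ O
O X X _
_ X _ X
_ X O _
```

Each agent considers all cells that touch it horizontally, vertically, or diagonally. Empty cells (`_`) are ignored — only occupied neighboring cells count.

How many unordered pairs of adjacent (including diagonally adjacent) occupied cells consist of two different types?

6

Scan each occupied cell's neighbors to the right and below (and the two forward diagonals) so each pair is counted once.
From row 0: 1 unlike of 1 pairs (running 1/1).
From row 1: 2 unlike of 6 pairs (running 3/7).
From row 2: 2 unlike of 3 pairs (running 5/10).
From row 3: 1 unlike of 1 pairs (running 6/11).
Total adjacent occupied pairs: 11; unlike-type pairs: 6.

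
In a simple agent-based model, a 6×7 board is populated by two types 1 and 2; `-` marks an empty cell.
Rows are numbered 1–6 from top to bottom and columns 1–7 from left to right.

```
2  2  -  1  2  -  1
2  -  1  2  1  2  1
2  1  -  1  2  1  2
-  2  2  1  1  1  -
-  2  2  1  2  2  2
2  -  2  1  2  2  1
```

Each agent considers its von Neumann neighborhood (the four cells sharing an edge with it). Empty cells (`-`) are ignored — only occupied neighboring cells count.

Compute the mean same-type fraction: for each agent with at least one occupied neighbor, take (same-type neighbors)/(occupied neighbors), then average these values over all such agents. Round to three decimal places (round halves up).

(1,1)2 2/2
(1,2)2 1/1
(1,4)1 0/2
(1,5)2 0/2
(1,7)1 1/1
(2,1)2 2/2
(2,3)1 0/1
(2,4)2 0/4
(2,5)1 0/4
(2,6)2 0/3
(2,7)1 1/3
(3,1)2 1/2
(3,2)1 0/2
(3,4)1 1/3
(3,5)2 0/4
(3,6)1 1/4
(3,7)2 0/2
(4,2)2 2/3
(4,3)2 2/3
(4,4)1 3/4
(4,5)1 2/4
(4,6)1 2/3
(5,2)2 2/2
(5,3)2 3/4
(5,4)1 2/4
(5,5)2 2/4
(5,6)2 3/4
(5,7)2 1/2
(6,1)2 — no occupied neighbors
(6,3)2 1/2
(6,4)1 1/3
(6,5)2 2/3
(6,6)2 2/3
(6,7)1 0/2
Sum over 33 agents: 2/2 + 1/1 + 0/2 + 0/2 + 1/1 + 2/2 + 0/1 + 0/4 + 0/4 + 0/3 + 1/3 + 1/2 + 0/2 + 1/3 + 0/4 + 1/4 + 0/2 + 2/3 + 2/3 + 3/4 + 2/4 + 2/3 + 2/2 + 3/4 + 2/4 + 2/4 + 3/4 + 1/2 + 1/2 + 1/3 + 2/3 + 2/3 + 0/2 = 89/6; mean = 89/6 ÷ 33 = 89/198 = 0.449494… → 0.449.

0.449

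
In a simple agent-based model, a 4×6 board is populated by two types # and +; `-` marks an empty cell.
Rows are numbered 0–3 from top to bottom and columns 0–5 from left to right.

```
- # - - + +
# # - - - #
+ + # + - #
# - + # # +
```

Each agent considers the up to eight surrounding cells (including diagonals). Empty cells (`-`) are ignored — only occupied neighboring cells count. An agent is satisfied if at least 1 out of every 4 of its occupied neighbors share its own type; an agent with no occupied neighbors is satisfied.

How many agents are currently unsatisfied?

2

Row 0: (0,1)# 2/2 ok · (0,4)+ 1/2 ok · (0,5)+ 1/2 ok
Row 1: (1,0)# 2/4 ok · (1,1)# 3/5 ok · (1,5)# 1/3 ok
Row 2: (2,0)+ 1/4 ok · (2,1)+ 2/6 ok · (2,2)# 2/5 ok · (2,3)+ 1/4 ok · (2,5)# 2/3 ok
Row 3: (3,0)# 0/2 unhappy · (3,2)+ 2/4 ok · (3,3)# 2/4 ok · (3,4)# 2/4 ok · (3,5)+ 0/2 unhappy
Unsatisfied: (3,0), (3,5) — 2 in total.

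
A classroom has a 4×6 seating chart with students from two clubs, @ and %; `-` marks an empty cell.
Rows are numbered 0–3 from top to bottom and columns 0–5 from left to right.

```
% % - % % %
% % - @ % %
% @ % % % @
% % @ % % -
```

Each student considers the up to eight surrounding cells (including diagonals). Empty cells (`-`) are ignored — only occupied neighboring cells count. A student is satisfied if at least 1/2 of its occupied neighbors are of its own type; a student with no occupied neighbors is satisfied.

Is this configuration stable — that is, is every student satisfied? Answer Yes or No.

(0,0)% 3/3 ok
(0,1)% 3/3 ok
(0,3)% 2/3 ok
(0,4)% 4/5 ok
(0,5)% 3/3 ok
(1,0)% 4/5 ok
(1,1)% 5/6 ok
(1,3)@ 0/6 unhappy
(1,4)% 6/8 ok
(1,5)% 4/5 ok
(2,0)% 4/5 ok
(2,1)@ 1/7 unhappy
(2,2)% 4/7 ok
(2,3)% 5/7 ok
(2,4)% 5/7 ok
(2,5)@ 0/4 unhappy
(3,0)% 2/3 ok
(3,1)% 3/5 ok
(3,2)@ 1/5 unhappy
(3,3)% 4/5 ok
(3,4)% 3/4 ok
For instance (1,3) has only 0/6 same-type neighbors, below 1/2.

No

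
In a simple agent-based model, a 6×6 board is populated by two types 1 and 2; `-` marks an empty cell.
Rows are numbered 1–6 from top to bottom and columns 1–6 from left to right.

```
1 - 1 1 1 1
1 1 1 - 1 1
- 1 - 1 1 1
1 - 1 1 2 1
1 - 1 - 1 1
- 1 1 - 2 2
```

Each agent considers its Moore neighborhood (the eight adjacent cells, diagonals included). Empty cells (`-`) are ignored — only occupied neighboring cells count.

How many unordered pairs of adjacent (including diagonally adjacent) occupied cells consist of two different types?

Scan each occupied cell's neighbors to the right and below (and the two forward diagonals) so each pair is counted once.
From row 1: 0 unlike of 13 pairs (running 0/13).
From row 2: 0 unlike of 12 pairs (running 0/25).
From row 3: 3 unlike of 12 pairs (running 3/37).
From row 4: 4 unlike of 11 pairs (running 7/48).
From row 5: 4 unlike of 8 pairs (running 11/56).
From row 6: 0 unlike of 2 pairs (running 11/58).
Total adjacent occupied pairs: 58; unlike-type pairs: 11.

11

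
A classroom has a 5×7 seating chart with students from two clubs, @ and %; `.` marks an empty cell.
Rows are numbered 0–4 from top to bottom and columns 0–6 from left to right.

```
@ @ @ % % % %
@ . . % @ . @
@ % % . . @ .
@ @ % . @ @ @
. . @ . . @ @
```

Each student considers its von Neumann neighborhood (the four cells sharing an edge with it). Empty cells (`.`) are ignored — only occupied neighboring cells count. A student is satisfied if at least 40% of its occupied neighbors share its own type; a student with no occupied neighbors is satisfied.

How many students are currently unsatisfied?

Row 0: (0,0)@ 2/2 ✓ · (0,1)@ 2/2 ✓ · (0,2)@ 1/2 ✓ · (0,3)% 2/3 ✓ · (0,4)% 2/3 ✓ · (0,5)% 2/2 ✓ · (0,6)% 1/2 ✓
Row 1: (1,0)@ 2/2 ✓ · (1,3)% 1/2 ✓ · (1,4)@ 0/2 ✗ · (1,6)@ 0/1 ✗
Row 2: (2,0)@ 2/3 ✓ · (2,1)% 1/3 ✗ · (2,2)% 2/2 ✓ · (2,5)@ 1/1 ✓
Row 3: (3,0)@ 2/2 ✓ · (3,1)@ 1/3 ✗ · (3,2)% 1/3 ✗ · (3,4)@ 1/1 ✓ · (3,5)@ 4/4 ✓ · (3,6)@ 2/2 ✓
Row 4: (4,2)@ 0/1 ✗ · (4,5)@ 2/2 ✓ · (4,6)@ 2/2 ✓
Unsatisfied: (1,4), (1,6), (2,1), (3,1), (3,2), (4,2) — 6 in total.

6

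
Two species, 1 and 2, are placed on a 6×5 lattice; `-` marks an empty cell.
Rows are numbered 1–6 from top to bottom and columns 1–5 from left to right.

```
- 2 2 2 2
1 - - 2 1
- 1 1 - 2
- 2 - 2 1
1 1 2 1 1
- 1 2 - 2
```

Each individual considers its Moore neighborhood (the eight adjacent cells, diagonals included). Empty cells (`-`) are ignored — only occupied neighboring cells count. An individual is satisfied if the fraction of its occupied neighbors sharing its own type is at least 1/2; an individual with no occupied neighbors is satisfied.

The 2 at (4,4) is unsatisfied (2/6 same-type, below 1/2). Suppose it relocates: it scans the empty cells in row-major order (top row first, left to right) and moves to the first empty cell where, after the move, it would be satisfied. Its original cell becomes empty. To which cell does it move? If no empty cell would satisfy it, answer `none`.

(1,1)

Vacating (4,4). Empty cells in order:
  (1,1): 1/2 same-type → satisfied — stop here.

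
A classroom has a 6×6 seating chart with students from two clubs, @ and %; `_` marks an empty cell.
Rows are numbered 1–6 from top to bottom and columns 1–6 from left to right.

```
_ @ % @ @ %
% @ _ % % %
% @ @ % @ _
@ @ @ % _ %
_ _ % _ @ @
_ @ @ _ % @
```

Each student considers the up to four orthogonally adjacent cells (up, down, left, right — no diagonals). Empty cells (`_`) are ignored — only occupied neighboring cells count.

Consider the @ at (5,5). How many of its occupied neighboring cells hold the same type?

Occupied neighbors of (5,5): (6,5)=%, (5,6)=@.
Same type (@): 1 of 2.

1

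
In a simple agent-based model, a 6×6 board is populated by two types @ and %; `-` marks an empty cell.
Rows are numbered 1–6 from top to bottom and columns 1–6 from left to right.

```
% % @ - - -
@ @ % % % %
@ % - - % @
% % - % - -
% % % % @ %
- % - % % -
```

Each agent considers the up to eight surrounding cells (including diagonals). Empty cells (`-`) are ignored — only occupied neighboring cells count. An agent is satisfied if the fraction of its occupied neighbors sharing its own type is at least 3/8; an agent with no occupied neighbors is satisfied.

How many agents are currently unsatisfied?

Row 1: (1,1)% 1/3 unhappy · (1,2)% 2/5 ok · (1,3)@ 1/4 unhappy
Row 2: (2,1)@ 2/5 ok · (2,2)@ 3/7 ok · (2,3)% 3/5 ok · (2,4)% 3/4 ok · (2,5)% 3/4 ok · (2,6)% 2/3 ok
Row 3: (3,1)@ 2/5 ok · (3,2)% 3/6 ok · (3,5)% 4/5 ok · (3,6)@ 0/3 unhappy
Row 4: (4,1)% 4/5 ok · (4,2)% 5/6 ok · (4,4)% 3/4 ok
Row 5: (5,1)% 4/4 ok · (5,2)% 5/5 ok · (5,3)% 6/6 ok · (5,4)% 4/5 ok · (5,5)@ 0/5 unhappy · (5,6)% 1/2 ok
Row 6: (6,2)% 3/3 ok · (6,4)% 3/4 ok · (6,5)% 3/4 ok
Unsatisfied: (1,1), (1,3), (3,6), (5,5) — 4 in total.

4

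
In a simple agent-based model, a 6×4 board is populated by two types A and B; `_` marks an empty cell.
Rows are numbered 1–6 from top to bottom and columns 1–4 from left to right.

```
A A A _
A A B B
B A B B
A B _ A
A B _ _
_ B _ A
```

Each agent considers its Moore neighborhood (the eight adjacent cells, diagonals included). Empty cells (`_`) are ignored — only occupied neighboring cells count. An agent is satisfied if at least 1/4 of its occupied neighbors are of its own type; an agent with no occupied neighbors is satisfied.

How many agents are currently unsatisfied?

2

Row 1: (1,1)A 3/3 satisfied · (1,2)A 4/5 satisfied · (1,3)A 2/4 satisfied
Row 2: (2,1)A 4/5 satisfied · (2,2)A 5/8 satisfied · (2,3)B 3/7 satisfied · (2,4)B 3/4 satisfied
Row 3: (3,1)B 1/5 not · (3,2)A 3/7 satisfied · (3,3)B 4/7 satisfied · (3,4)B 3/4 satisfied
Row 4: (4,1)A 2/5 satisfied · (4,2)B 3/6 satisfied · (4,4)A 0/2 not
Row 5: (5,1)A 1/4 satisfied · (5,2)B 2/4 satisfied
Row 6: (6,2)B 1/2 satisfied · (6,4)A 0/0 satisfied
Unsatisfied: (3,1), (4,4) — 2 in total.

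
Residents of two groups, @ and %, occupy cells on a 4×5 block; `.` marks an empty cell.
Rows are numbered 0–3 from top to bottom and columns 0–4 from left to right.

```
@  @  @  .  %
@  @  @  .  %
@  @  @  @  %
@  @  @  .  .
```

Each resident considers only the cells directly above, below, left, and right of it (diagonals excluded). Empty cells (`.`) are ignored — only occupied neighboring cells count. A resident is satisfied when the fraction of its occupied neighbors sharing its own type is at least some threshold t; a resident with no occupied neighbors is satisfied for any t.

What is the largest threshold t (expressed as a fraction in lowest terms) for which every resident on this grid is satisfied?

1/2

Row 0: (0,0)@ 2/2 · (0,1)@ 3/3 · (0,2)@ 2/2 · (0,4)% 1/1
Row 1: (1,0)@ 3/3 · (1,1)@ 4/4 · (1,2)@ 3/3 · (1,4)% 2/2
Row 2: (2,0)@ 3/3 · (2,1)@ 4/4 · (2,2)@ 4/4 · (2,3)@ 1/2 · (2,4)% 1/2
Row 3: (3,0)@ 2/2 · (3,1)@ 3/3 · (3,2)@ 2/2
The smallest same-type fraction is 1/2 at (2,3), which reduces to 1/2. Any threshold above that leaves this resident unsatisfied.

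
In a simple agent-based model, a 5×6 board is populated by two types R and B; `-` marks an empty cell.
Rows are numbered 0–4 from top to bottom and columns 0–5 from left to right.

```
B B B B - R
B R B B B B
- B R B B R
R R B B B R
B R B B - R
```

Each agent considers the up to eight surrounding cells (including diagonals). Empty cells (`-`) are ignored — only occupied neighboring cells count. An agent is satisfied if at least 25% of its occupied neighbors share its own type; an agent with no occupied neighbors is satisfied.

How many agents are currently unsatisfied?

4

(0,0)B 2/3 ok
(0,1)B 4/5 ok
(0,2)B 4/5 ok
(0,3)B 4/4 ok
(0,5)R 0/2 unhappy
(1,0)B 3/4 ok
(1,1)R 1/7 unhappy
(1,2)B 6/8 ok
(1,3)B 6/7 ok
(1,4)B 5/7 ok
(1,5)B 2/4 ok
(2,1)B 3/7 ok
(2,2)R 2/8 ok
(2,3)B 7/8 ok
(2,4)B 6/8 ok
(2,5)R 1/5 unhappy
(3,0)R 2/4 ok
(3,1)R 3/7 ok
(3,2)B 5/8 ok
(3,3)B 6/7 ok
(3,4)B 4/7 ok
(3,5)R 2/4 ok
(4,0)B 0/3 unhappy
(4,1)R 2/5 ok
(4,2)B 3/5 ok
(4,3)B 4/4 ok
(4,5)R 1/2 ok
Unsatisfied: (0,5), (1,1), (2,5), (4,0) — 4 in total.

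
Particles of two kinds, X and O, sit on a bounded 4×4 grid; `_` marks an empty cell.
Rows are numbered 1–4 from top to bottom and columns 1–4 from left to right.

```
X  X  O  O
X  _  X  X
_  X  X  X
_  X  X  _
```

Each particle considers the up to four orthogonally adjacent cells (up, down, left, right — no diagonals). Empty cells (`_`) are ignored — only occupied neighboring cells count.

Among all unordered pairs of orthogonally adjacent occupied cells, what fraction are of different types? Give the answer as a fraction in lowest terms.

Scan each occupied cell's neighbors to the right and below so each pair is counted once.
Row 1: X(1,1)–X(1,2)= X(1,1)–X(2,1)= X(1,2)–O(1,3)≠ O(1,3)–O(1,4)= O(1,3)–X(2,3)≠ O(1,4)–X(2,4)≠  → 3/6 unlike.
Row 2: X(2,3)–X(2,4)= X(2,3)–X(3,3)= X(2,4)–X(3,4)=  → 0/3 unlike.
Row 3: X(3,2)–X(3,3)= X(3,2)–X(4,2)= X(3,3)–X(3,4)= X(3,3)–X(4,3)=  → 0/4 unlike.
Row 4: X(4,2)–X(4,3)=  → 0/1 unlike.
Total adjacent occupied pairs: 14; unlike-type pairs: 3.
3/14 is already in lowest terms.

3/14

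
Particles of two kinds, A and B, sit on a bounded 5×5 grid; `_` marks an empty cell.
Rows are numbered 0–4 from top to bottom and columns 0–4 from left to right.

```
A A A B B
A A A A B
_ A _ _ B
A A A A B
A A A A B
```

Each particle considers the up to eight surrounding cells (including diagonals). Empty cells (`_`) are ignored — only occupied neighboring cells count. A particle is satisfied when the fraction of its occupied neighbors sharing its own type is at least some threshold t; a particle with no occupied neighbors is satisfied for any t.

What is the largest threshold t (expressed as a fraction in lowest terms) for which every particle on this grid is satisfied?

Row 0: (0,0)A 3/3 · (0,1)A 5/5 · (0,2)A 4/5 · (0,3)B 2/5 · (0,4)B 2/3
Row 1: (1,0)A 4/4 · (1,1)A 6/6 · (1,2)A 5/6 · (1,3)A 2/6 · (1,4)B 3/4
Row 2: (2,1)A 6/6 · (2,4)B 2/4
Row 3: (3,0)A 4/4 · (3,1)A 6/6 · (3,2)A 6/6 · (3,3)A 3/6 · (3,4)B 2/4
Row 4: (4,0)A 3/3 · (4,1)A 5/5 · (4,2)A 5/5 · (4,3)A 3/5 · (4,4)B 1/3
The smallest same-type fraction is 2/6 at (1,3), which reduces to 1/3. Any threshold above that leaves this particle unsatisfied.

1/3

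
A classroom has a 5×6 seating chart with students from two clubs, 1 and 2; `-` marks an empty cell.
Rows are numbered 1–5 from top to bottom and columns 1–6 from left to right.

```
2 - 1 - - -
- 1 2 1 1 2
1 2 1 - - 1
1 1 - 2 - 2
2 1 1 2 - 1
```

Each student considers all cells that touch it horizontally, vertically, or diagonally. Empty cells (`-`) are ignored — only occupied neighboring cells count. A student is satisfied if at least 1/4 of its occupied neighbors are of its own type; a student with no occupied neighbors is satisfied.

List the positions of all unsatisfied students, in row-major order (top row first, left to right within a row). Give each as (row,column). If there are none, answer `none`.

(1,1)2 0/1 ✗
(1,3)1 2/3 ✓
(2,2)1 3/6 ✓
(2,3)2 1/5 ✗
(2,4)1 3/4 ✓
(2,5)1 2/3 ✓
(2,6)2 0/2 ✗
(3,1)1 3/4 ✓
(3,2)2 1/6 ✗
(3,3)1 3/6 ✓
(3,6)1 1/3 ✓
(4,1)1 3/5 ✓
(4,2)1 5/7 ✓
(4,4)2 1/3 ✓
(4,6)2 0/2 ✗
(5,1)2 0/3 ✗
(5,2)1 3/4 ✓
(5,3)1 2/4 ✓
(5,4)2 1/2 ✓
(5,6)1 0/1 ✗

(1,1), (2,3), (2,6), (3,2), (4,6), (5,1), (5,6)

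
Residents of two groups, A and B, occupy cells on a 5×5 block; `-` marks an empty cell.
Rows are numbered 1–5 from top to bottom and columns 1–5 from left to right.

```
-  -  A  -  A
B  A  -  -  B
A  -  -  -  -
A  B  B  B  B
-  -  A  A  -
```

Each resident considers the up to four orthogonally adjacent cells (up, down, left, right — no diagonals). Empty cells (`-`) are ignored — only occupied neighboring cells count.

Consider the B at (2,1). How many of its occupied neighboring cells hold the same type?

Occupied neighbors of (2,1): (3,1)=A, (2,2)=A.
Same type (B): 0 of 2.

0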